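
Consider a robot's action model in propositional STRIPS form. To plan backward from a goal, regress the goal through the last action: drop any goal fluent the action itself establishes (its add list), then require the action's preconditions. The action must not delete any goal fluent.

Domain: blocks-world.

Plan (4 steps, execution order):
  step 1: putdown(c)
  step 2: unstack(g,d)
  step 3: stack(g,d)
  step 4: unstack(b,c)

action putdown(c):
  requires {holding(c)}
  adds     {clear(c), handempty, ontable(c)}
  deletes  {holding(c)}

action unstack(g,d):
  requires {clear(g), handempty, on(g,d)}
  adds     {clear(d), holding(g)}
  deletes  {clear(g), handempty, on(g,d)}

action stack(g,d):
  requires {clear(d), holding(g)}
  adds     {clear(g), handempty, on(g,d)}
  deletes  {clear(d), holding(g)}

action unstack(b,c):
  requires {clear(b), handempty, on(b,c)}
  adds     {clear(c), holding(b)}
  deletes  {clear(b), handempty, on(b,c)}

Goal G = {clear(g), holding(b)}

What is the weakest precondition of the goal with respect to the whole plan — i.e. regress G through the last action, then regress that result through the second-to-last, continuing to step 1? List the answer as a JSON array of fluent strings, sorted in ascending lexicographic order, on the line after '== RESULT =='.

Regress step by step:
  through step 4 (unstack(b,c)): drop {holding(b)}, keep {clear(g)}, require {clear(b), handempty, on(b,c)}
    → {clear(b), clear(g), handempty, on(b,c)}
  through step 3 (stack(g,d)): drop {clear(g), handempty}, keep {clear(b), on(b,c)}, require {clear(d), holding(g)}
    → {clear(b), clear(d), holding(g), on(b,c)}
  through step 2 (unstack(g,d)): drop {clear(d), holding(g)}, keep {clear(b), on(b,c)}, require {clear(g), handempty, on(g,d)}
    → {clear(b), clear(g), handempty, on(b,c), on(g,d)}
  through step 1 (putdown(c)): drop {handempty}, keep {clear(b), clear(g), on(b,c), on(g,d)}, require {holding(c)}
    → {clear(b), clear(g), holding(c), on(b,c), on(g,d)}

== RESULT ==
["clear(b)", "clear(g)", "holding(c)", "on(b,c)", "on(g,d)"]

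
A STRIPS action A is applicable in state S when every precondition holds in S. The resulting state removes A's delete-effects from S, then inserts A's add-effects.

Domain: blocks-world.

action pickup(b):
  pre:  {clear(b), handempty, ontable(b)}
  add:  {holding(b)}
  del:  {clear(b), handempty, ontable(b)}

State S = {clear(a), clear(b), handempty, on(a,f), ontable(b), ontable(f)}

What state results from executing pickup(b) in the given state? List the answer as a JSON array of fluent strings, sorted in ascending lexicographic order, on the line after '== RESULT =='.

Progress:
  pre ⊆ S: {clear(b), handempty, ontable(b)} ⊆ S  — applicable
  S \ del = {clear(a), on(a,f), ontable(f)}
  ∪ add   = {clear(a), holding(b), on(a,f), ontable(f)}

== RESULT ==
["clear(a)", "holding(b)", "on(a,f)", "ontable(f)"]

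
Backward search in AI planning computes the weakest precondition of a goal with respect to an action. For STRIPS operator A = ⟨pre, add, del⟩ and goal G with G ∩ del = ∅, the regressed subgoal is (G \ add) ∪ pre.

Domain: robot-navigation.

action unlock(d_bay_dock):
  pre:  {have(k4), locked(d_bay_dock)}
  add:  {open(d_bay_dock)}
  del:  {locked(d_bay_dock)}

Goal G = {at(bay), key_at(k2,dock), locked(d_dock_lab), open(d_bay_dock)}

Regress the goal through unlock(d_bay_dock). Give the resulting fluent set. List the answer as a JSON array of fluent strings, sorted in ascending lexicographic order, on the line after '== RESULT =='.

Compute (G \ add) ∪ pre:
  G ∩ del = {}  (empty — regression defined)
  G \ add = {at(bay), key_at(k2,dock), locked(d_dock_lab), open(d_bay_dock)} \ {open(d_bay_dock)} = {at(bay), key_at(k2,dock), locked(d_dock_lab)}
  ∪ pre   = {at(bay), key_at(k2,dock), locked(d_dock_lab)} ∪ {have(k4), locked(d_bay_dock)}
          = {at(bay), have(k4), key_at(k2,dock), locked(d_bay_dock), locked(d_dock_lab)}

== RESULT ==
["at(bay)", "have(k4)", "key_at(k2,dock)", "locked(d_bay_dock)", "locked(d_dock_lab)"]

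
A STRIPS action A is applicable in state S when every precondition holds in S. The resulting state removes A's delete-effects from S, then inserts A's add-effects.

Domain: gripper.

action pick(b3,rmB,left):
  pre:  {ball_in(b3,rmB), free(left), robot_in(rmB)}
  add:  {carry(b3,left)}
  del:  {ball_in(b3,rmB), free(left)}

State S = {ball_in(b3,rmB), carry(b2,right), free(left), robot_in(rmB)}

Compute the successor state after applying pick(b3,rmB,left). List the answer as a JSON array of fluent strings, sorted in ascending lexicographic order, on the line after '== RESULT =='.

Progress:
  pre ⊆ S: {ball_in(b3,rmB), free(left), robot_in(rmB)} ⊆ S  — applicable
  S \ del = {carry(b2,right), robot_in(rmB)}
  ∪ add   = {carry(b2,right), carry(b3,left), robot_in(rmB)}

== RESULT ==
["carry(b2,right)", "carry(b3,left)", "robot_in(rmB)"]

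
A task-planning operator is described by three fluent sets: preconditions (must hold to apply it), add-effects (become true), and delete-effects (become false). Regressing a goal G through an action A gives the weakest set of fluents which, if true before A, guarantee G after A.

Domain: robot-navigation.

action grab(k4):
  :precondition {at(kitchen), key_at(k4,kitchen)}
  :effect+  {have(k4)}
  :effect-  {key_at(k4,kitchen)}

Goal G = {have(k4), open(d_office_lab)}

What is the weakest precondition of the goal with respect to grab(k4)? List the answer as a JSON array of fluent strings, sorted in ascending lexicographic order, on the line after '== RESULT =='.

Compute (G \ add) ∪ pre:
  G ∩ del = {}  (empty — regression defined)
  G \ add = {have(k4), open(d_office_lab)} \ {have(k4)} = {open(d_office_lab)}
  ∪ pre   = {open(d_office_lab)} ∪ {at(kitchen), key_at(k4,kitchen)}
          = {at(kitchen), key_at(k4,kitchen), open(d_office_lab)}

== RESULT ==
["at(kitchen)", "key_at(k4,kitchen)", "open(d_office_lab)"]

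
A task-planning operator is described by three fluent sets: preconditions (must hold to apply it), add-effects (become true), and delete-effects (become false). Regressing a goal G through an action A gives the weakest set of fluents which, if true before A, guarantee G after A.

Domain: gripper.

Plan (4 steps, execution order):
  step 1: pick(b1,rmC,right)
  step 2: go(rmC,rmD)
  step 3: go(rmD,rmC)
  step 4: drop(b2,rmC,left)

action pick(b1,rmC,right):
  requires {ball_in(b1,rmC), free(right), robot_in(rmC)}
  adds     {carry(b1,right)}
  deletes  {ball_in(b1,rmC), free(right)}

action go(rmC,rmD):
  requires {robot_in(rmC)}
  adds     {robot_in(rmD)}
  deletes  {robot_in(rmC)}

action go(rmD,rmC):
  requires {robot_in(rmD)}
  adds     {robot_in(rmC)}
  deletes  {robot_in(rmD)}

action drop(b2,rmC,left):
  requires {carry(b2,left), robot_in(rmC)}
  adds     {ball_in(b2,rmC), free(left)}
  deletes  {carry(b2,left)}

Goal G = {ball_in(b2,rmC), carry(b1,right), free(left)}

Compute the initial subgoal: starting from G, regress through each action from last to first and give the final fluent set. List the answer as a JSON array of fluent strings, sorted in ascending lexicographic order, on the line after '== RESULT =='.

Regress step by step:
  through step 4 (drop(b2,rmC,left)): drop {ball_in(b2,rmC), free(left)}, keep {carry(b1,right)}, require {carry(b2,left), robot_in(rmC)}
    → {carry(b1,right), carry(b2,left), robot_in(rmC)}
  through step 3 (go(rmD,rmC)): drop {robot_in(rmC)}, keep {carry(b1,right), carry(b2,left)}, require {robot_in(rmD)}
    → {carry(b1,right), carry(b2,left), robot_in(rmD)}
  through step 2 (go(rmC,rmD)): drop {robot_in(rmD)}, keep {carry(b1,right), carry(b2,left)}, require {robot_in(rmC)}
    → {carry(b1,right), carry(b2,left), robot_in(rmC)}
  through step 1 (pick(b1,rmC,right)): drop {carry(b1,right)}, keep {carry(b2,left), robot_in(rmC)}, require {ball_in(b1,rmC), free(right), robot_in(rmC)}
    → {ball_in(b1,rmC), carry(b2,left), free(right), robot_in(rmC)}

== RESULT ==
["ball_in(b1,rmC)", "carry(b2,left)", "free(right)", "robot_in(rmC)"]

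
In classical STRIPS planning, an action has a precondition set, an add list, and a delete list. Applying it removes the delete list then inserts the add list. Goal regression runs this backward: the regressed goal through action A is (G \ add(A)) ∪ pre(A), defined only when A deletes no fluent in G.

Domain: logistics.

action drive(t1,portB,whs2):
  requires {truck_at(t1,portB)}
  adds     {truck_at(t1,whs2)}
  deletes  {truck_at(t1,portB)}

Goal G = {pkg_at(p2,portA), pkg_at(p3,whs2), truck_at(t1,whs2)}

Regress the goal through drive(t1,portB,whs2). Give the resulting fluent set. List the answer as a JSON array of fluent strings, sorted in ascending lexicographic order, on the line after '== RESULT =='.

Regress:
  G ∩ del = {}  (empty — regression defined)
  G \ add = {pkg_at(p2,portA), pkg_at(p3,whs2), truck_at(t1,whs2)} \ {truck_at(t1,whs2)} = {pkg_at(p2,portA), pkg_at(p3,whs2)}
  ∪ pre   = {pkg_at(p2,portA), pkg_at(p3,whs2)} ∪ {truck_at(t1,portB)}
          = {pkg_at(p2,portA), pkg_at(p3,whs2), truck_at(t1,portB)}

== RESULT ==
["pkg_at(p2,portA)", "pkg_at(p3,whs2)", "truck_at(t1,portB)"]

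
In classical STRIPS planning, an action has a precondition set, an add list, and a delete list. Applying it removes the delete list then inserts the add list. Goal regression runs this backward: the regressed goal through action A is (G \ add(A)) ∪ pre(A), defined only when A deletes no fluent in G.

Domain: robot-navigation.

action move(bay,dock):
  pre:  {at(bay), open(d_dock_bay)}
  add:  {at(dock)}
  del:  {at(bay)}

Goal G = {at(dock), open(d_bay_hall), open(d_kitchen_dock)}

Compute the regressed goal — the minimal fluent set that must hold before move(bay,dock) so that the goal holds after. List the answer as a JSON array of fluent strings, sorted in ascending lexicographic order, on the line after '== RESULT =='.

Compute (G \ add) ∪ pre:
  G ∩ del = {}  (empty — regression defined)
  G \ add = {at(dock), open(d_bay_hall), open(d_kitchen_dock)} \ {at(dock)} = {open(d_bay_hall), open(d_kitchen_dock)}
  ∪ pre   = {open(d_bay_hall), open(d_kitchen_dock)} ∪ {at(bay), open(d_dock_bay)}
          = {at(bay), open(d_bay_hall), open(d_dock_bay), open(d_kitchen_dock)}

== RESULT ==
["at(bay)", "open(d_bay_hall)", "open(d_dock_bay)", "open(d_kitchen_dock)"]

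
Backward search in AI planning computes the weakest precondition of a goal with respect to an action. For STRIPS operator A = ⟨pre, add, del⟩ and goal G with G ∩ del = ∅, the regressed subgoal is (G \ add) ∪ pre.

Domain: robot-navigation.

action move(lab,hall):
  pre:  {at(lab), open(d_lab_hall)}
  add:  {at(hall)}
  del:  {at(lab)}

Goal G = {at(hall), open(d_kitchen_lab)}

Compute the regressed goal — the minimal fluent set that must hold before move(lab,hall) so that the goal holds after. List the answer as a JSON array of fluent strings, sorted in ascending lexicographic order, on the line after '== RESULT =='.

Compute (G \ add) ∪ pre:
  G ∩ del = {}  (empty — regression defined)
  G \ add = {at(hall), open(d_kitchen_lab)} \ {at(hall)} = {open(d_kitchen_lab)}
  ∪ pre   = {open(d_kitchen_lab)} ∪ {at(lab), open(d_lab_hall)}
          = {at(lab), open(d_kitchen_lab), open(d_lab_hall)}

== RESULT ==
["at(lab)", "open(d_kitchen_lab)", "open(d_lab_hall)"]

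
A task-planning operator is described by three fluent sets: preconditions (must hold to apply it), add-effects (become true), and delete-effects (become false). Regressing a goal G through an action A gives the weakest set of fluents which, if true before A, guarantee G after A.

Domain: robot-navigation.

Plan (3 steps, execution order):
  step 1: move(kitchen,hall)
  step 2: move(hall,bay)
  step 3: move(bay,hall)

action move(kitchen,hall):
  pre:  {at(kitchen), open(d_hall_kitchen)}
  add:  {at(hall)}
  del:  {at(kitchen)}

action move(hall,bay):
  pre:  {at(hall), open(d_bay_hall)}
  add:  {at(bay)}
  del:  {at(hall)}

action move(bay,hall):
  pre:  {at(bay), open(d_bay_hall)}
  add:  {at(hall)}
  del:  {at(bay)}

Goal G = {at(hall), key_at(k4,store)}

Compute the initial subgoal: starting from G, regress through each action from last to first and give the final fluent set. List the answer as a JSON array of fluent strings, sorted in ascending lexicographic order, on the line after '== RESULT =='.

Work backward from the goal:
  through step 3 (move(bay,hall)): drop {at(hall)}, keep {key_at(k4,store)}, require {at(bay), open(d_bay_hall)}
    → {at(bay), key_at(k4,store), open(d_bay_hall)}
  through step 2 (move(hall,bay)): drop {at(bay)}, keep {key_at(k4,store), open(d_bay_hall)}, require {at(hall), open(d_bay_hall)}
    → {at(hall), key_at(k4,store), open(d_bay_hall)}
  through step 1 (move(kitchen,hall)): drop {at(hall)}, keep {key_at(k4,store), open(d_bay_hall)}, require {at(kitchen), open(d_hall_kitchen)}
    → {at(kitchen), key_at(k4,store), open(d_bay_hall), open(d_hall_kitchen)}

== RESULT ==
["at(kitchen)", "key_at(k4,store)", "open(d_bay_hall)", "open(d_hall_kitchen)"]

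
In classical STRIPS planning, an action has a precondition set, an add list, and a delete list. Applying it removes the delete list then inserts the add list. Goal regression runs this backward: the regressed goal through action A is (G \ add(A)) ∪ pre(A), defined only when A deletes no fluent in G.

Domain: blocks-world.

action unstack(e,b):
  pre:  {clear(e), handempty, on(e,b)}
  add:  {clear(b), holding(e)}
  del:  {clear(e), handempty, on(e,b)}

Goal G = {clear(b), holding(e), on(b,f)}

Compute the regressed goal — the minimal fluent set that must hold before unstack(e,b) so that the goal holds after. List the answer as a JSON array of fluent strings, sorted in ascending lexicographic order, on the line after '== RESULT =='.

Compute (G \ add) ∪ pre:
  G ∩ del = {}  (empty — regression defined)
  G \ add = {clear(b), holding(e), on(b,f)} \ {clear(b), holding(e)} = {on(b,f)}
  ∪ pre   = {on(b,f)} ∪ {clear(e), handempty, on(e,b)}
          = {clear(e), handempty, on(b,f), on(e,b)}

== RESULT ==
["clear(e)", "handempty", "on(b,f)", "on(e,b)"]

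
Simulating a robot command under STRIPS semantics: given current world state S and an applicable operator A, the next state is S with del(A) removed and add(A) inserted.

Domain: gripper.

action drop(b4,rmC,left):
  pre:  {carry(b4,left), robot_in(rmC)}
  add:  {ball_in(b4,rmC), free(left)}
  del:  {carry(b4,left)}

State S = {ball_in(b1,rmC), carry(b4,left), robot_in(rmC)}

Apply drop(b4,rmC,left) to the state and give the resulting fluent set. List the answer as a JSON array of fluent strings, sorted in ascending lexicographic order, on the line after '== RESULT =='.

Compute (S \ del) ∪ add:
  pre ⊆ S: {carry(b4,left), robot_in(rmC)} ⊆ S  — applicable
  S \ del = {ball_in(b1,rmC), robot_in(rmC)}
  ∪ add   = {ball_in(b1,rmC), ball_in(b4,rmC), free(left), robot_in(rmC)}

== RESULT ==
["ball_in(b1,rmC)", "ball_in(b4,rmC)", "free(left)", "robot_in(rmC)"]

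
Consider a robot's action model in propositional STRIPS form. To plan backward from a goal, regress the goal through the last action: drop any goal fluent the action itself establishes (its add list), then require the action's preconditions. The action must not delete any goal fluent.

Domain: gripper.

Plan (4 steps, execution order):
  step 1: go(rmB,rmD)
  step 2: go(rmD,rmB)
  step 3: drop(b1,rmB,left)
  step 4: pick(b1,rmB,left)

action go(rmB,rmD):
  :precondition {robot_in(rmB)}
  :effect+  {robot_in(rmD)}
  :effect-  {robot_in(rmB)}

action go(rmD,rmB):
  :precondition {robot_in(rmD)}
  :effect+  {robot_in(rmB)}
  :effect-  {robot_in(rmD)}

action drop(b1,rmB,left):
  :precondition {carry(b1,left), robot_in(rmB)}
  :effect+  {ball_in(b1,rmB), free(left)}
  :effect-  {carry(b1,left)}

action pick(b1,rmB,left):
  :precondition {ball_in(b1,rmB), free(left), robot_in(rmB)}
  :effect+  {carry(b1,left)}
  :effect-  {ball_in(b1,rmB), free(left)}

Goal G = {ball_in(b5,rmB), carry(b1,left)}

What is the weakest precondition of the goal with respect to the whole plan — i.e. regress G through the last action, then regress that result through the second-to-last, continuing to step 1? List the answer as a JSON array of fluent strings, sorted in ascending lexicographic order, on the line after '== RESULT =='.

Regress step by step:
  through step 4 (pick(b1,rmB,left)): drop {carry(b1,left)}, keep {ball_in(b5,rmB)}, require {ball_in(b1,rmB), free(left), robot_in(rmB)}
    → {ball_in(b1,rmB), ball_in(b5,rmB), free(left), robot_in(rmB)}
  through step 3 (drop(b1,rmB,left)): drop {ball_in(b1,rmB), free(left)}, keep {ball_in(b5,rmB), robot_in(rmB)}, require {carry(b1,left), robot_in(rmB)}
    → {ball_in(b5,rmB), carry(b1,left), robot_in(rmB)}
  through step 2 (go(rmD,rmB)): drop {robot_in(rmB)}, keep {ball_in(b5,rmB), carry(b1,left)}, require {robot_in(rmD)}
    → {ball_in(b5,rmB), carry(b1,left), robot_in(rmD)}
  through step 1 (go(rmB,rmD)): drop {robot_in(rmD)}, keep {ball_in(b5,rmB), carry(b1,left)}, require {robot_in(rmB)}
    → {ball_in(b5,rmB), carry(b1,left), robot_in(rmB)}

== RESULT ==
["ball_in(b5,rmB)", "carry(b1,left)", "robot_in(rmB)"]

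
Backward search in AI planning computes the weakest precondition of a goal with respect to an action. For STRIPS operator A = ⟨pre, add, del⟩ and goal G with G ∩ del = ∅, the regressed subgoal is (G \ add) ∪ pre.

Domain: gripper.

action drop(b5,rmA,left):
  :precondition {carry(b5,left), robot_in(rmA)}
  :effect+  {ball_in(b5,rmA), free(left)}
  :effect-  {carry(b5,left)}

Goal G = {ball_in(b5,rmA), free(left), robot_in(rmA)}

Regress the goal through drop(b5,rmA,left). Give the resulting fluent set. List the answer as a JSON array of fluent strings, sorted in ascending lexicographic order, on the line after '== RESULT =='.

Regress:
  G ∩ del = {}  (empty — regression defined)
  G \ add = {ball_in(b5,rmA), free(left), robot_in(rmA)} \ {ball_in(b5,rmA), free(left)} = {robot_in(rmA)}
  ∪ pre   = {robot_in(rmA)} ∪ {carry(b5,left), robot_in(rmA)}
          = {carry(b5,left), robot_in(rmA)}

== RESULT ==
["carry(b5,left)", "robot_in(rmA)"]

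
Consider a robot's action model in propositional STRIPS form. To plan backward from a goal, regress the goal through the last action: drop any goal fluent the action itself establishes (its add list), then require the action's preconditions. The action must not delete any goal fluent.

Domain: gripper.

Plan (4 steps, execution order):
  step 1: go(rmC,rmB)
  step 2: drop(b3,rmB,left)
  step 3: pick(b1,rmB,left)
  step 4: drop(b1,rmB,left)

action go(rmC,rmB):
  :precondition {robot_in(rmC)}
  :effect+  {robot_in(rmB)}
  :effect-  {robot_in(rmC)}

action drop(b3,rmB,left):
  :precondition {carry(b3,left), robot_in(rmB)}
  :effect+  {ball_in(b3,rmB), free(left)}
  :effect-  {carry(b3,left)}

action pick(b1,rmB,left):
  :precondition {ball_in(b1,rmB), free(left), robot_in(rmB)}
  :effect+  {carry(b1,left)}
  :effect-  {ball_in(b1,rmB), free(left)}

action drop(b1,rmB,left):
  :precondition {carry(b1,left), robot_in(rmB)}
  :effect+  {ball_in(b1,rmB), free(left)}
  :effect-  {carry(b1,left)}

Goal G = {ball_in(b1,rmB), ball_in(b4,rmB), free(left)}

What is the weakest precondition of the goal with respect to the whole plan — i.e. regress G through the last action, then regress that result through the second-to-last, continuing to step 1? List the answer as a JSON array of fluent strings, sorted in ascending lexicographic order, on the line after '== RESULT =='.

Work backward from the goal:
  through step 4 (drop(b1,rmB,left)): drop {ball_in(b1,rmB), free(left)}, keep {ball_in(b4,rmB)}, require {carry(b1,left), robot_in(rmB)}
    → {ball_in(b4,rmB), carry(b1,left), robot_in(rmB)}
  through step 3 (pick(b1,rmB,left)): drop {carry(b1,left)}, keep {ball_in(b4,rmB), robot_in(rmB)}, require {ball_in(b1,rmB), free(left), robot_in(rmB)}
    → {ball_in(b1,rmB), ball_in(b4,rmB), free(left), robot_in(rmB)}
  through step 2 (drop(b3,rmB,left)): drop {free(left)}, keep {ball_in(b1,rmB), ball_in(b4,rmB), robot_in(rmB)}, require {carry(b3,left), robot_in(rmB)}
    → {ball_in(b1,rmB), ball_in(b4,rmB), carry(b3,left), robot_in(rmB)}
  through step 1 (go(rmC,rmB)): drop {robot_in(rmB)}, keep {ball_in(b1,rmB), ball_in(b4,rmB), carry(b3,left)}, require {robot_in(rmC)}
    → {ball_in(b1,rmB), ball_in(b4,rmB), carry(b3,left), robot_in(rmC)}

== RESULT ==
["ball_in(b1,rmB)", "ball_in(b4,rmB)", "carry(b3,left)", "robot_in(rmC)"]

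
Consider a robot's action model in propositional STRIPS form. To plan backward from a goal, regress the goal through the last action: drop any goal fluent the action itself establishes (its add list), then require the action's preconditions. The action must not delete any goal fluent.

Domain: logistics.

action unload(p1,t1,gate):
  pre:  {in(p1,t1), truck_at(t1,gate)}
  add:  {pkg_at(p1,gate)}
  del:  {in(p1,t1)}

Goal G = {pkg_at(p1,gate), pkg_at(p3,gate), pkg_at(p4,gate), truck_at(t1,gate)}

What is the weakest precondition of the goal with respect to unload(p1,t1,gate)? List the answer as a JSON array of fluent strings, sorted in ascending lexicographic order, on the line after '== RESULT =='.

Compute (G \ add) ∪ pre:
  G ∩ del = {}  (empty — regression defined)
  G \ add = {pkg_at(p1,gate), pkg_at(p3,gate), pkg_at(p4,gate), truck_at(t1,gate)} \ {pkg_at(p1,gate)} = {pkg_at(p3,gate), pkg_at(p4,gate), truck_at(t1,gate)}
  ∪ pre   = {pkg_at(p3,gate), pkg_at(p4,gate), truck_at(t1,gate)} ∪ {in(p1,t1), truck_at(t1,gate)}
          = {in(p1,t1), pkg_at(p3,gate), pkg_at(p4,gate), truck_at(t1,gate)}

== RESULT ==
["in(p1,t1)", "pkg_at(p3,gate)", "pkg_at(p4,gate)", "truck_at(t1,gate)"]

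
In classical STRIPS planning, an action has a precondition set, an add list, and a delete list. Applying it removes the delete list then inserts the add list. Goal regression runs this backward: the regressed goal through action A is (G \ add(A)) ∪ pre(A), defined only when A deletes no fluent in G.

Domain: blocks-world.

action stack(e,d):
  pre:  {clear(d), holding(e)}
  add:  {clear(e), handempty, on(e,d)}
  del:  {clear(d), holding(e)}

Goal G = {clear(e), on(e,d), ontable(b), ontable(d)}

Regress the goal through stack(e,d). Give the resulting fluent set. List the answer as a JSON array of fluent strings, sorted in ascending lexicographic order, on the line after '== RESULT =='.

Regress:
  G ∩ del = {}  (empty — regression defined)
  G \ add = {clear(e), on(e,d), ontable(b), ontable(d)} \ {clear(e), handempty, on(e,d)} = {ontable(b), ontable(d)}
  ∪ pre   = {ontable(b), ontable(d)} ∪ {clear(d), holding(e)}
          = {clear(d), holding(e), ontable(b), ontable(d)}

== RESULT ==
["clear(d)", "holding(e)", "ontable(b)", "ontable(d)"]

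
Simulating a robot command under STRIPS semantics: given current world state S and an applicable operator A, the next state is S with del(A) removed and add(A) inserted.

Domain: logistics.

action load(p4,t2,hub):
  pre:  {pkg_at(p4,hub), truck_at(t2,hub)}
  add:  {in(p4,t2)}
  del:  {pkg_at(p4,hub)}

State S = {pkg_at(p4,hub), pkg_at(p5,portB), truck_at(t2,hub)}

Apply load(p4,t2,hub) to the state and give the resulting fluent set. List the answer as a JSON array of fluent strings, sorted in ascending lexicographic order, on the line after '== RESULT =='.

Compute (S \ del) ∪ add:
  pre ⊆ S: {pkg_at(p4,hub), truck_at(t2,hub)} ⊆ S  — applicable
  S \ del = {pkg_at(p5,portB), truck_at(t2,hub)}
  ∪ add   = {in(p4,t2), pkg_at(p5,portB), truck_at(t2,hub)}

== RESULT ==
["in(p4,t2)", "pkg_at(p5,portB)", "truck_at(t2,hub)"]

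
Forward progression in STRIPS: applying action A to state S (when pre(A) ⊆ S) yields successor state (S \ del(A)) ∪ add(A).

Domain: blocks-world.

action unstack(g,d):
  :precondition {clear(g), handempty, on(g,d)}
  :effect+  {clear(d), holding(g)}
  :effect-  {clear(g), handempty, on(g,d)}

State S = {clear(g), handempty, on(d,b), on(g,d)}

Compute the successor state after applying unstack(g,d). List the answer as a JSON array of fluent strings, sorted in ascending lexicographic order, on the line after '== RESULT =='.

Compute (S \ del) ∪ add:
  pre ⊆ S: {clear(g), handempty, on(g,d)} ⊆ S  — applicable
  S \ del = {on(d,b)}
  ∪ add   = {clear(d), holding(g), on(d,b)}

== RESULT ==
["clear(d)", "holding(g)", "on(d,b)"]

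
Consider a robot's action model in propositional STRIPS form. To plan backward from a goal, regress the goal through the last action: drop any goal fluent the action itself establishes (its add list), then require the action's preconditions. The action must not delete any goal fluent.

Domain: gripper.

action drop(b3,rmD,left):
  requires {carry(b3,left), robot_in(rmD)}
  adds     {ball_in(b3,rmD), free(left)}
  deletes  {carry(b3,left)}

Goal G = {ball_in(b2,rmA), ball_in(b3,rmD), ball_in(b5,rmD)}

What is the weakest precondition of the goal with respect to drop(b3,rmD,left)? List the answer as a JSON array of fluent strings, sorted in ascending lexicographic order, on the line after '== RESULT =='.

Regress:
  G ∩ del = {}  (empty — regression defined)
  G \ add = {ball_in(b2,rmA), ball_in(b3,rmD), ball_in(b5,rmD)} \ {ball_in(b3,rmD), free(left)} = {ball_in(b2,rmA), ball_in(b5,rmD)}
  ∪ pre   = {ball_in(b2,rmA), ball_in(b5,rmD)} ∪ {carry(b3,left), robot_in(rmD)}
          = {ball_in(b2,rmA), ball_in(b5,rmD), carry(b3,left), robot_in(rmD)}

== RESULT ==
["ball_in(b2,rmA)", "ball_in(b5,rmD)", "carry(b3,left)", "robot_in(rmD)"]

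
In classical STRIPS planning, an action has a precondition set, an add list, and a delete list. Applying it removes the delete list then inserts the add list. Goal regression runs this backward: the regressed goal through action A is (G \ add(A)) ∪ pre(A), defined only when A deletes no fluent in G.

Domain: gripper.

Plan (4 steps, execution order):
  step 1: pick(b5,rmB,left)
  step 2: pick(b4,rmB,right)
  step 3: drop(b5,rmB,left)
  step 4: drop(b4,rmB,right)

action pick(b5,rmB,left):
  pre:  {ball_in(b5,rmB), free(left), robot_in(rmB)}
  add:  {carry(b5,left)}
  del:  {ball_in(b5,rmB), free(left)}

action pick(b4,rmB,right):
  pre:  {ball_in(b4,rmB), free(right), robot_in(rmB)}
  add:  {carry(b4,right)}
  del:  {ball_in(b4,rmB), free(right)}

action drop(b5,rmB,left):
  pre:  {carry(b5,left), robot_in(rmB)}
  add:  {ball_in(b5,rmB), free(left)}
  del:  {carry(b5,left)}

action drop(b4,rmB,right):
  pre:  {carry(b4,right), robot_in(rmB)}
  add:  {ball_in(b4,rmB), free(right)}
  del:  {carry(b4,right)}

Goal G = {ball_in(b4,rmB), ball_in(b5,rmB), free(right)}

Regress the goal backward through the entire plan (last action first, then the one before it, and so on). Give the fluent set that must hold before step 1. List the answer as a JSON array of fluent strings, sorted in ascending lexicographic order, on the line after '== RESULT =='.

Work backward from the goal:
  through step 4 (drop(b4,rmB,right)): drop {ball_in(b4,rmB), free(right)}, keep {ball_in(b5,rmB)}, require {carry(b4,right), robot_in(rmB)}
    → {ball_in(b5,rmB), carry(b4,right), robot_in(rmB)}
  through step 3 (drop(b5,rmB,left)): drop {ball_in(b5,rmB)}, keep {carry(b4,right), robot_in(rmB)}, require {carry(b5,left), robot_in(rmB)}
    → {carry(b4,right), carry(b5,left), robot_in(rmB)}
  through step 2 (pick(b4,rmB,right)): drop {carry(b4,right)}, keep {carry(b5,left), robot_in(rmB)}, require {ball_in(b4,rmB), free(right), robot_in(rmB)}
    → {ball_in(b4,rmB), carry(b5,left), free(right), robot_in(rmB)}
  through step 1 (pick(b5,rmB,left)): drop {carry(b5,left)}, keep {ball_in(b4,rmB), free(right), robot_in(rmB)}, require {ball_in(b5,rmB), free(left), robot_in(rmB)}
    → {ball_in(b4,rmB), ball_in(b5,rmB), free(left), free(right), robot_in(rmB)}

== RESULT ==
["ball_in(b4,rmB)", "ball_in(b5,rmB)", "free(left)", "free(right)", "robot_in(rmB)"]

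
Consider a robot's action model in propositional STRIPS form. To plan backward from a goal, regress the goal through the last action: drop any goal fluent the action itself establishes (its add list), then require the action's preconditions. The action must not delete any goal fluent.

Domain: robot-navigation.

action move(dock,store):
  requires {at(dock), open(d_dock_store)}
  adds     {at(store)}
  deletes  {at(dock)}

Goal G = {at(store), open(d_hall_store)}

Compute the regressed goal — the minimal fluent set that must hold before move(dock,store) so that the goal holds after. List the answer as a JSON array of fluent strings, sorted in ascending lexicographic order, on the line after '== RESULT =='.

Compute (G \ add) ∪ pre:
  G ∩ del = {}  (empty — regression defined)
  G \ add = {at(store), open(d_hall_store)} \ {at(store)} = {open(d_hall_store)}
  ∪ pre   = {open(d_hall_store)} ∪ {at(dock), open(d_dock_store)}
          = {at(dock), open(d_dock_store), open(d_hall_store)}

== RESULT ==
["at(dock)", "open(d_dock_store)", "open(d_hall_store)"]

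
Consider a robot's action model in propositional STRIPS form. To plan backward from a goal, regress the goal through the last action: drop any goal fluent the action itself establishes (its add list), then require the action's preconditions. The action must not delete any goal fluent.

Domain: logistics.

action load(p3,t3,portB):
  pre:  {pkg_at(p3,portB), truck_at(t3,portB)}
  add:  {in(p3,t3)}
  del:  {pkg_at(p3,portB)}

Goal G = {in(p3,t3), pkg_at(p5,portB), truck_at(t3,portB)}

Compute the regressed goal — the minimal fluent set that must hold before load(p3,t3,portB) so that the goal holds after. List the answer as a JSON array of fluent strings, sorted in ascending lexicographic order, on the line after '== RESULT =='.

Regress:
  G ∩ del = {}  (empty — regression defined)
  G \ add = {in(p3,t3), pkg_at(p5,portB), truck_at(t3,portB)} \ {in(p3,t3)} = {pkg_at(p5,portB), truck_at(t3,portB)}
  ∪ pre   = {pkg_at(p5,portB), truck_at(t3,portB)} ∪ {pkg_at(p3,portB), truck_at(t3,portB)}
          = {pkg_at(p3,portB), pkg_at(p5,portB), truck_at(t3,portB)}

== RESULT ==
["pkg_at(p3,portB)", "pkg_at(p5,portB)", "truck_at(t3,portB)"]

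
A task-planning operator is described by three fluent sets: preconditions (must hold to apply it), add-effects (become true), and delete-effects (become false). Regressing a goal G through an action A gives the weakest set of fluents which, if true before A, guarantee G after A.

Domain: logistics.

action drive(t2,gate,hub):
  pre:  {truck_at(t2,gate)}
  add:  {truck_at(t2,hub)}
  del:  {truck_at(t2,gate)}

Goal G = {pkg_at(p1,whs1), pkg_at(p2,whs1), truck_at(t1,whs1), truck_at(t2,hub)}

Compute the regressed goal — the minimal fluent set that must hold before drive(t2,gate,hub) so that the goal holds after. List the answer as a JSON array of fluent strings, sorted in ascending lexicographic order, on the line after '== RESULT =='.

Compute (G \ add) ∪ pre:
  G ∩ del = {}  (empty — regression defined)
  G \ add = {pkg_at(p1,whs1), pkg_at(p2,whs1), truck_at(t1,whs1), truck_at(t2,hub)} \ {truck_at(t2,hub)} = {pkg_at(p1,whs1), pkg_at(p2,whs1), truck_at(t1,whs1)}
  ∪ pre   = {pkg_at(p1,whs1), pkg_at(p2,whs1), truck_at(t1,whs1)} ∪ {truck_at(t2,gate)}
          = {pkg_at(p1,whs1), pkg_at(p2,whs1), truck_at(t1,whs1), truck_at(t2,gate)}

== RESULT ==
["pkg_at(p1,whs1)", "pkg_at(p2,whs1)", "truck_at(t1,whs1)", "truck_at(t2,gate)"]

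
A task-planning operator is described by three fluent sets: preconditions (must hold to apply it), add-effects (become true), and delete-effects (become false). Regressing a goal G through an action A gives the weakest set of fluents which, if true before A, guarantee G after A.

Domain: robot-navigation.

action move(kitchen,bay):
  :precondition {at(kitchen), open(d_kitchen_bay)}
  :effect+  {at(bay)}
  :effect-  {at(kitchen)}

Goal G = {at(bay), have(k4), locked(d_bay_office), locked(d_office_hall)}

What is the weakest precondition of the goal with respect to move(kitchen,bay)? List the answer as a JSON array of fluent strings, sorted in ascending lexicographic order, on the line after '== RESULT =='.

Compute (G \ add) ∪ pre:
  G ∩ del = {}  (empty — regression defined)
  G \ add = {at(bay), have(k4), locked(d_bay_office), locked(d_office_hall)} \ {at(bay)} = {have(k4), locked(d_bay_office), locked(d_office_hall)}
  ∪ pre   = {have(k4), locked(d_bay_office), locked(d_office_hall)} ∪ {at(kitchen), open(d_kitchen_bay)}
          = {at(kitchen), have(k4), locked(d_bay_office), locked(d_office_hall), open(d_kitchen_bay)}

== RESULT ==
["at(kitchen)", "have(k4)", "locked(d_bay_office)", "locked(d_office_hall)", "open(d_kitchen_bay)"]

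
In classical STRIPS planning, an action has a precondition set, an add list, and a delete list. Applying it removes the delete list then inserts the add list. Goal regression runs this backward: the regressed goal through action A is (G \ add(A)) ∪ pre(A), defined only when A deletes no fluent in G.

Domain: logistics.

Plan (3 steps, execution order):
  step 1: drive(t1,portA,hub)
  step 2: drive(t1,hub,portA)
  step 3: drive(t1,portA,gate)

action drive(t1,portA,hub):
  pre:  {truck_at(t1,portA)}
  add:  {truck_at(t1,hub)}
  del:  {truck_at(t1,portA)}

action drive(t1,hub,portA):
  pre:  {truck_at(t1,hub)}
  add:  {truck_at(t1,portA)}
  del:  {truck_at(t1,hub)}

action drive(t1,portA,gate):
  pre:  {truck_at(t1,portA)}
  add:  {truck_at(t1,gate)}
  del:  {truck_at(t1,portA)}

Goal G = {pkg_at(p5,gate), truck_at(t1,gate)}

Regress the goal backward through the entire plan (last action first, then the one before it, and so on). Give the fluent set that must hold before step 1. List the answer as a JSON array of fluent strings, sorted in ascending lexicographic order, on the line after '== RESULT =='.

Work backward from the goal:
  through step 3 (drive(t1,portA,gate)): drop {truck_at(t1,gate)}, keep {pkg_at(p5,gate)}, require {truck_at(t1,portA)}
    → {pkg_at(p5,gate), truck_at(t1,portA)}
  through step 2 (drive(t1,hub,portA)): drop {truck_at(t1,portA)}, keep {pkg_at(p5,gate)}, require {truck_at(t1,hub)}
    → {pkg_at(p5,gate), truck_at(t1,hub)}
  through step 1 (drive(t1,portA,hub)): drop {truck_at(t1,hub)}, keep {pkg_at(p5,gate)}, require {truck_at(t1,portA)}
    → {pkg_at(p5,gate), truck_at(t1,portA)}

== RESULT ==
["pkg_at(p5,gate)", "truck_at(t1,portA)"]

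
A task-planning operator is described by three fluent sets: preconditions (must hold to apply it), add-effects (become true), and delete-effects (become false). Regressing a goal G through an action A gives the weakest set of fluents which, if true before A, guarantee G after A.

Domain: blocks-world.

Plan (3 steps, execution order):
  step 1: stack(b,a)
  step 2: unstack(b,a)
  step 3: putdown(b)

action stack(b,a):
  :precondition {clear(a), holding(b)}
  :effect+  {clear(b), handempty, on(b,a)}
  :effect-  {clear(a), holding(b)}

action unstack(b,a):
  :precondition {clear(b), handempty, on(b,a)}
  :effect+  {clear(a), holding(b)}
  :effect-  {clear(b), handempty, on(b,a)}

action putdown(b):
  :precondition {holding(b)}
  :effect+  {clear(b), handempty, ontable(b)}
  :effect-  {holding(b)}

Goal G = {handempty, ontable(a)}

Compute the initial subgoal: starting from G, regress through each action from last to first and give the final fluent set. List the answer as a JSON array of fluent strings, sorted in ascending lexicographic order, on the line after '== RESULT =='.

Regress step by step:
  through step 3 (putdown(b)): drop {handempty}, keep {ontable(a)}, require {holding(b)}
    → {holding(b), ontable(a)}
  through step 2 (unstack(b,a)): drop {holding(b)}, keep {ontable(a)}, require {clear(b), handempty, on(b,a)}
    → {clear(b), handempty, on(b,a), ontable(a)}
  through step 1 (stack(b,a)): drop {clear(b), handempty, on(b,a)}, keep {ontable(a)}, require {clear(a), holding(b)}
    → {clear(a), holding(b), ontable(a)}

== RESULT ==
["clear(a)", "holding(b)", "ontable(a)"]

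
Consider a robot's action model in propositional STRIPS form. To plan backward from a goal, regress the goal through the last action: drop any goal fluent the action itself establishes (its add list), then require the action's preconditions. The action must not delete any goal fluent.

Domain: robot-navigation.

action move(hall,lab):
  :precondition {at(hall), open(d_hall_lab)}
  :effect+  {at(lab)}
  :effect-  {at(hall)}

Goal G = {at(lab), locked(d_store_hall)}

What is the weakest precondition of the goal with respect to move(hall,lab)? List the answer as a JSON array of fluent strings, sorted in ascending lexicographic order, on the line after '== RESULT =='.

Regress:
  G ∩ del = {}  (empty — regression defined)
  G \ add = {at(lab), locked(d_store_hall)} \ {at(lab)} = {locked(d_store_hall)}
  ∪ pre   = {locked(d_store_hall)} ∪ {at(hall), open(d_hall_lab)}
          = {at(hall), locked(d_store_hall), open(d_hall_lab)}

== RESULT ==
["at(hall)", "locked(d_store_hall)", "open(d_hall_lab)"]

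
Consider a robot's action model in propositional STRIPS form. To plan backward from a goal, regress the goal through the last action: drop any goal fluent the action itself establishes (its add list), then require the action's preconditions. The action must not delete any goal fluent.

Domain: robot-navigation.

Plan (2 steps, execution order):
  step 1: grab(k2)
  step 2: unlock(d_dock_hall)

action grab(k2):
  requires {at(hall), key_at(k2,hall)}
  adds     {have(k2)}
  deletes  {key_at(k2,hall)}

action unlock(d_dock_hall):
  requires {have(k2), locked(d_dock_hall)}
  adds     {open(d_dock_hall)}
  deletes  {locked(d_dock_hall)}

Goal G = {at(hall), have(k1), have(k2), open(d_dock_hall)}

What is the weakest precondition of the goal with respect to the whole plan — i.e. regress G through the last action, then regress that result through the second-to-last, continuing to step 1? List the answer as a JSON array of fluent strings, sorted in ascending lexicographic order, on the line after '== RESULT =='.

Work backward from the goal:
  through step 2 (unlock(d_dock_hall)): drop {open(d_dock_hall)}, keep {at(hall), have(k1), have(k2)}, require {have(k2), locked(d_dock_hall)}
    → {at(hall), have(k1), have(k2), locked(d_dock_hall)}
  through step 1 (grab(k2)): drop {have(k2)}, keep {at(hall), have(k1), locked(d_dock_hall)}, require {at(hall), key_at(k2,hall)}
    → {at(hall), have(k1), key_at(k2,hall), locked(d_dock_hall)}

== RESULT ==
["at(hall)", "have(k1)", "key_at(k2,hall)", "locked(d_dock_hall)"]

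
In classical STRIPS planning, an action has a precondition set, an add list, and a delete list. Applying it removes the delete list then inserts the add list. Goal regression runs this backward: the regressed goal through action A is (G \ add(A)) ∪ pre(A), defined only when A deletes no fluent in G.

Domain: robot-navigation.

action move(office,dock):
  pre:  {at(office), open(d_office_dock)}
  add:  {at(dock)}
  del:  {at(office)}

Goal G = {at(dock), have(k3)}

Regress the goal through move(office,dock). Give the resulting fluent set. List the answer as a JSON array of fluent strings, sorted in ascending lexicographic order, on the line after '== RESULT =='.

Compute (G \ add) ∪ pre:
  G ∩ del = {}  (empty — regression defined)
  G \ add = {at(dock), have(k3)} \ {at(dock)} = {have(k3)}
  ∪ pre   = {have(k3)} ∪ {at(office), open(d_office_dock)}
          = {at(office), have(k3), open(d_office_dock)}

== RESULT ==
["at(office)", "have(k3)", "open(d_office_dock)"]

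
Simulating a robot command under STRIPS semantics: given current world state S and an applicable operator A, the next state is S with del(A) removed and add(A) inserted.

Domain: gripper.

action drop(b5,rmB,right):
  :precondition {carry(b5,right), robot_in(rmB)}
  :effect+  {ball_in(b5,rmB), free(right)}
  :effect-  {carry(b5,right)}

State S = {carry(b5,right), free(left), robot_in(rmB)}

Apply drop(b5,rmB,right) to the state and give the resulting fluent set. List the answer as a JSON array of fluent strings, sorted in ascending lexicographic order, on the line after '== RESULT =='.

Compute (S \ del) ∪ add:
  pre ⊆ S: {carry(b5,right), robot_in(rmB)} ⊆ S  — applicable
  S \ del = {free(left), robot_in(rmB)}
  ∪ add   = {ball_in(b5,rmB), free(left), free(right), robot_in(rmB)}

== RESULT ==
["ball_in(b5,rmB)", "free(left)", "free(right)", "robot_in(rmB)"]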